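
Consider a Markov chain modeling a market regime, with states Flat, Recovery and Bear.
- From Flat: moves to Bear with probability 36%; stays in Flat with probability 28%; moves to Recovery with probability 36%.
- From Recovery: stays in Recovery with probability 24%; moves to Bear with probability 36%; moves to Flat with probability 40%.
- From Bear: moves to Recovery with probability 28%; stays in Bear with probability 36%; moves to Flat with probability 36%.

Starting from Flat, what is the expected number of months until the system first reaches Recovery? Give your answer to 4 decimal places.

3.0193

Let t(s) be the expected number of months to first reach Recovery from state s, with t(Recovery) = 0. Conditioning on the first month:
t(Flat) = 1 + 0.28·t(Flat) + 0.36·t(Bear)
t(Bear) = 1 + 0.36·t(Flat) + 0.36·t(Bear)
Solving: t(Flat) = 3.0193, t(Bear) = 3.2609.
Expected months from Flat to Recovery: 3.0193.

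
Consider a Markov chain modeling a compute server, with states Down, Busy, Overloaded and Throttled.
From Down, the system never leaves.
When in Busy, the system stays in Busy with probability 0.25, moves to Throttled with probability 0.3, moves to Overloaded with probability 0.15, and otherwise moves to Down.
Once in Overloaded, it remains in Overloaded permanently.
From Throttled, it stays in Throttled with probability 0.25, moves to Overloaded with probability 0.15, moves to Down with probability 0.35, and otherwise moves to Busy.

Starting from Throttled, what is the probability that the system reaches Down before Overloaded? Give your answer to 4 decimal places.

0.6923

Let h(s) be the probability of absorption at Down starting from transient state s. Then h(Down) = 1 and h(Overloaded) = 0. By first-step analysis:
h(Busy) = 0.3·1 + 0.25·h(Busy) + 0.15·0 + 0.3·h(Throttled)
h(Throttled) = 0.35·1 + 0.25·h(Busy) + 0.15·0 + 0.25·h(Throttled)
Solving: h(Busy) = 0.6769, h(Throttled) = 0.6923.
Starting from Throttled, the probability is 0.6923.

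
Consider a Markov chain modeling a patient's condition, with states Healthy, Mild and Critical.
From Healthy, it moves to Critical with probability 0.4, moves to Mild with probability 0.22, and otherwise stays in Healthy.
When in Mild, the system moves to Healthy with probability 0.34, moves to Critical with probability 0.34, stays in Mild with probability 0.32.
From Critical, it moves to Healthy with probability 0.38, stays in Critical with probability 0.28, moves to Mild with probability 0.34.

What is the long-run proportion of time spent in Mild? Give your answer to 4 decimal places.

0.2900

Let the stationary distribution be π with π = πP and π_1 + π_2 + π_3 = 1.
π_1 = 0.38·π_1 + 0.34·π_2 + 0.38·π_3
π_2 = 0.22·π_1 + 0.32·π_2 + 0.34·π_3
Solving with the normalization constraint gives π = (0.3684, 0.2900, 0.3416).
So the stationary probability of Mild is 0.2900.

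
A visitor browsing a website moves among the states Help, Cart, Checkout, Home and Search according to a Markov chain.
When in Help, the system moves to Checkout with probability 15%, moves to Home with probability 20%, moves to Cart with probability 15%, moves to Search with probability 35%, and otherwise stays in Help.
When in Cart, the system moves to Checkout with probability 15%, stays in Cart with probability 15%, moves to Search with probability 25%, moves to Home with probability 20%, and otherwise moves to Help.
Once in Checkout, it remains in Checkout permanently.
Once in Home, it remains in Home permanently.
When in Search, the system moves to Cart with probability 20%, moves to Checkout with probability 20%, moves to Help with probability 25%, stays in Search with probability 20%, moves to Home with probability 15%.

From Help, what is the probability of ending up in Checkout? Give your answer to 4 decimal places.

Let h(s) be the probability of absorption at Checkout starting from transient state s. Then h(Checkout) = 1 and h(Home) = 0. By first-step analysis:
h(Help) = 0.15·h(Help) + 0.15·h(Cart) + 0.15·1 + 0.2·0 + 0.35·h(Search)
h(Cart) = 0.25·h(Help) + 0.15·h(Cart) + 0.15·1 + 0.2·0 + 0.25·h(Search)
h(Search) = 0.25·h(Help) + 0.2·h(Cart) + 0.2·1 + 0.15·0 + 0.2·h(Search)
Solving: h(Help) = 0.4700, h(Cart) = 0.4657, h(Search) = 0.5133.
Starting from Help, the probability is 0.4700.

0.4700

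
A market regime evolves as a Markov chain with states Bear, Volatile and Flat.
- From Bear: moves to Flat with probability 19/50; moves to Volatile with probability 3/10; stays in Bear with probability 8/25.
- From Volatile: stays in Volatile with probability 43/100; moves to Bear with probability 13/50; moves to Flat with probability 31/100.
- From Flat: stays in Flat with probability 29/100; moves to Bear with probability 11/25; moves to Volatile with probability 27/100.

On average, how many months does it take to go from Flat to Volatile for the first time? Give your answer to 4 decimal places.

3.5488

Let t(s) be the expected number of months to first reach Volatile from state s, with t(Volatile) = 0. Conditioning on the first month:
t(Bear) = 1 + 0.32·t(Bear) + 0.38·t(Flat)
t(Flat) = 1 + 0.44·t(Bear) + 0.29·t(Flat)
Solving: t(Bear) = 3.4537, t(Flat) = 3.5488.
Expected months from Flat to Volatile: 3.5488.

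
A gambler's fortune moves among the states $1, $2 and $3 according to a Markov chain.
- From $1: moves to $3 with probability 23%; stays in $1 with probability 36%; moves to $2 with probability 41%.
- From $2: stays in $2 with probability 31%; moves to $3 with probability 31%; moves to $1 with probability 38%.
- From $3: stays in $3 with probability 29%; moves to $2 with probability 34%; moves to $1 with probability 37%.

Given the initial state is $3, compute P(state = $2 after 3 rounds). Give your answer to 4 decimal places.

Propagate the distribution vector 3 rounds from $3.
After 0 rounds: (0.0000, 0.0000, 1.0000)
After 1 round: (0.3700, 0.3400, 0.2900)
After 2 rounds: (0.3697, 0.3557, 0.2746)
After 3 rounds: (0.3699, 0.3552, 0.2749)
P(in $2 after 3 rounds) = 0.3552

0.3552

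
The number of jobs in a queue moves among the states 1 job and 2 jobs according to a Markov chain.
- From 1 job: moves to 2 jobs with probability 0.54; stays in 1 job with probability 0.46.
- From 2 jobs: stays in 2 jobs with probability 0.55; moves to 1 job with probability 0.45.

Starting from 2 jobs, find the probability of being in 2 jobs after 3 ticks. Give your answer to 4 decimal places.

0.5455

Propagate the distribution vector 3 ticks from 2 jobs.
After 0 ticks: (0.0000, 1.0000)
After 1 tick: (0.4500, 0.5500)
After 2 ticks: (0.4545, 0.5455)
After 3 ticks: (0.4545, 0.5455)
P(in 2 jobs after 3 ticks) = 0.5455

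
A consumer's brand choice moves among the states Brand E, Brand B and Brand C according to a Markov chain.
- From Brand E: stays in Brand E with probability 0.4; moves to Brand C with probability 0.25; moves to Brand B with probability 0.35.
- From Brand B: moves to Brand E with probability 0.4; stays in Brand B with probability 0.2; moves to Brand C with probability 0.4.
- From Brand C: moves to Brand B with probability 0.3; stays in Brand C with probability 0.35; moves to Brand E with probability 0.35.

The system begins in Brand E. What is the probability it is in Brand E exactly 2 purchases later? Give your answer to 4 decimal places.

Sum over the intermediate state after 1 purchase:
P = P(Brand E→Brand E)·P(Brand E→Brand E) + P(Brand E→Brand B)·P(Brand B→Brand E) + P(Brand E→Brand C)·P(Brand C→Brand E)
  = 0.4×0.4 + 0.35×0.4 + 0.25×0.35
  = 0.1600 + 0.1400 + 0.0875 = 0.3875

0.3875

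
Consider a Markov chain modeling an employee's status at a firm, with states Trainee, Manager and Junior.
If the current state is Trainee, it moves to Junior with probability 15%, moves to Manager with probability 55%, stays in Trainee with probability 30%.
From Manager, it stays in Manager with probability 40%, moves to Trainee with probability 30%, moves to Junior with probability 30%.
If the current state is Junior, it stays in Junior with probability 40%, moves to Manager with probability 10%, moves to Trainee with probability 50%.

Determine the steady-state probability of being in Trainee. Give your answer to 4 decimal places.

Let the stationary distribution be π with π = πP and π_1 + π_2 + π_3 = 1.
π_1 = 0.3·π_1 + 0.3·π_2 + 0.5·π_3
π_2 = 0.55·π_1 + 0.4·π_2 + 0.1·π_3
Solving with the normalization constraint gives π = (0.3548, 0.3710, 0.2742).
So the stationary probability of Trainee is 0.3548.

0.3548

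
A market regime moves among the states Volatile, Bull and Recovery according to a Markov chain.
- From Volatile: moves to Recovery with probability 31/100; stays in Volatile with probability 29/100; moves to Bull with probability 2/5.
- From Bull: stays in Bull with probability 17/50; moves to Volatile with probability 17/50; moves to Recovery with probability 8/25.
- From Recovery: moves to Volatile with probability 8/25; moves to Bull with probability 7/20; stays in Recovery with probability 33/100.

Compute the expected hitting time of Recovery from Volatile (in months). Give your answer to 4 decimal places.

Let t(s) be the expected number of months to first reach Recovery from state s, with t(Recovery) = 0. Conditioning on the first month:
t(Volatile) = 1 + 0.29·t(Volatile) + 0.4·t(Bull)
t(Bull) = 1 + 0.34·t(Volatile) + 0.34·t(Bull)
Solving: t(Volatile) = 3.1870, t(Bull) = 3.1569.
Expected months from Volatile to Recovery: 3.1870.

3.1870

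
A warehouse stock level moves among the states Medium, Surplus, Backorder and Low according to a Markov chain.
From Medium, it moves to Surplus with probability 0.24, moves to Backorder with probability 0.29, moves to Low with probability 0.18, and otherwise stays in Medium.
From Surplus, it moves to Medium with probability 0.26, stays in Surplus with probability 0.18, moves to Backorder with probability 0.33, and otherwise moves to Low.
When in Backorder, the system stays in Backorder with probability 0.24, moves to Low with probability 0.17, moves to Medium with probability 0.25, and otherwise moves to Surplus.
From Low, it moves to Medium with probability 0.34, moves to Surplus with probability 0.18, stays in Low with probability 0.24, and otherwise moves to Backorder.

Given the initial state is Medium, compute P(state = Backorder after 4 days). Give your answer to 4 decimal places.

Propagate the distribution vector 4 days from Medium.
After 0 days: (1.0000, 0.0000, 0.0000, 0.0000)
After 1 day: (0.2900, 0.2400, 0.2900, 0.1800)
After 2 days: (0.2802, 0.2438, 0.2761, 0.1999)
After 3 days: (0.2816, 0.2410, 0.2760, 0.2014)
After 4 days: (0.2818, 0.2411, 0.2758, 0.2014)
P(in Backorder after 4 days) = 0.2758

0.2758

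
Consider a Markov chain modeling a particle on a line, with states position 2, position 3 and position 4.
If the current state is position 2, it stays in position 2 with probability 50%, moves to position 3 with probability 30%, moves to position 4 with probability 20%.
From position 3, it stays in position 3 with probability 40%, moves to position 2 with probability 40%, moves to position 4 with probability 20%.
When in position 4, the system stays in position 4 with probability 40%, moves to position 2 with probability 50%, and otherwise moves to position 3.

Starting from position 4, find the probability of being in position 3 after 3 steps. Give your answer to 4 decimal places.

Propagate the distribution vector 3 steps from position 4.
After 0 steps: (0.0000, 0.0000, 1.0000)
After 1 step: (0.5000, 0.1000, 0.4000)
After 2 steps: (0.4900, 0.2300, 0.2800)
After 3 steps: (0.4770, 0.2670, 0.2560)
P(in position 3 after 3 steps) = 0.2670

0.2670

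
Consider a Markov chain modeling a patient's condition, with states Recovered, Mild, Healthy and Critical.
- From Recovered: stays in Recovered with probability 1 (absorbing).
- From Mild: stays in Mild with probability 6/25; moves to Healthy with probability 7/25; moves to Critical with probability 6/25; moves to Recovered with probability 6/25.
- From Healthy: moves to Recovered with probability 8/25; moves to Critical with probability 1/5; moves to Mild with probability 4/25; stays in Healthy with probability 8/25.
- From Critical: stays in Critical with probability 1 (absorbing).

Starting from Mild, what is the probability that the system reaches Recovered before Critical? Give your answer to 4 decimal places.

0.5356

Let h(s) be the probability of absorption at Recovered starting from transient state s. Then h(Recovered) = 1 and h(Critical) = 0. By first-step analysis:
h(Mild) = 0.24·1 + 0.24·h(Mild) + 0.28·h(Healthy) + 0.24·0
h(Healthy) = 0.32·1 + 0.16·h(Mild) + 0.32·h(Healthy) + 0.2·0
Solving: h(Mild) = 0.5356, h(Healthy) = 0.5966.
Starting from Mild, the probability is 0.5356.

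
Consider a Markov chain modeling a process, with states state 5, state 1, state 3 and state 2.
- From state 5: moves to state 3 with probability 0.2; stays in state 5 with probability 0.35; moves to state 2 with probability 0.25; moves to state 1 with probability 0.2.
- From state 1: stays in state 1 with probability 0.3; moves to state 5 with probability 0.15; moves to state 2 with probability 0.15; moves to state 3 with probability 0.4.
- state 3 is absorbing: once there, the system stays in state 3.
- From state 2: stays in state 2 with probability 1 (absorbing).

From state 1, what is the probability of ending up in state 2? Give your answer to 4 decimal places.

Let h(s) be the probability of absorption at state 2 starting from transient state s. Then h(state 2) = 1 and h(state 3) = 0. By first-step analysis:
h(state 5) = 0.35·h(state 5) + 0.2·h(state 1) + 0.2·0 + 0.25·1
h(state 1) = 0.15·h(state 5) + 0.3·h(state 1) + 0.4·0 + 0.15·1
Solving: h(state 5) = 0.4824, h(state 1) = 0.3176.
Starting from state 1, the probability is 0.3176.

0.3176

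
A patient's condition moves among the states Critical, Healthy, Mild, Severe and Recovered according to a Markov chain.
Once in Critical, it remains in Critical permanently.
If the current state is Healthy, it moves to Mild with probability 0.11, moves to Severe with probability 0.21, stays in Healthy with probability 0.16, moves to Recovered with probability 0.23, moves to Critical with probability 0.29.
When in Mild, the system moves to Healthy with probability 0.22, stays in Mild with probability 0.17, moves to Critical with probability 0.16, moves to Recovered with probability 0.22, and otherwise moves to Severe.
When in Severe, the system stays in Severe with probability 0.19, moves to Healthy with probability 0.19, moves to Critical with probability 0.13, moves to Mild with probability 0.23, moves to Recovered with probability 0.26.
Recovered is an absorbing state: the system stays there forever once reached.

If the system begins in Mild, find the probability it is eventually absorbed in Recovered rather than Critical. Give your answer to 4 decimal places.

0.5622

Let h(s) be the probability of absorption at Recovered starting from transient state s. Then h(Recovered) = 1 and h(Critical) = 0. By first-step analysis:
h(Healthy) = 0.29·0 + 0.16·h(Healthy) + 0.11·h(Mild) + 0.21·h(Severe) + 0.23·1
h(Mild) = 0.16·0 + 0.22·h(Healthy) + 0.17·h(Mild) + 0.23·h(Severe) + 0.22·1
h(Severe) = 0.13·0 + 0.19·h(Healthy) + 0.23·h(Mild) + 0.19·h(Severe) + 0.26·1
Solving: h(Healthy) = 0.4967, h(Mild) = 0.5622, h(Severe) = 0.5971.
Starting from Mild, the probability is 0.5622.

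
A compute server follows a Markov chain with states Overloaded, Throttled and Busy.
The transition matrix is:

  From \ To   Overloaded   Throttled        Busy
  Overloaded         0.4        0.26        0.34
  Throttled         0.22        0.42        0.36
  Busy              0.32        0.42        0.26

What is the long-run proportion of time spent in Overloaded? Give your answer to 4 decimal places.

0.3075

Let the stationary distribution be π with π = πP and π_1 + π_2 + π_3 = 1.
π_1 = 0.4·π_1 + 0.22·π_2 + 0.32·π_3
π_2 = 0.26·π_1 + 0.42·π_2 + 0.42·π_3
Solving with the normalization constraint gives π = (0.3075, 0.3708, 0.3217).
So the stationary probability of Overloaded is 0.3075.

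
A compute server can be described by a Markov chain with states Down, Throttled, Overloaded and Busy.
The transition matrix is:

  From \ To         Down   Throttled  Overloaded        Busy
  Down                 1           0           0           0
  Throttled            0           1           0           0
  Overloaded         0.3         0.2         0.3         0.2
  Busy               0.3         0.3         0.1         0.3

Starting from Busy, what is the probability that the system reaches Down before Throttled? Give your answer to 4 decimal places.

0.5106

Let h(s) be the probability of absorption at Down starting from transient state s. Then h(Down) = 1 and h(Throttled) = 0. By first-step analysis:
h(Overloaded) = 0.3·1 + 0.2·0 + 0.3·h(Overloaded) + 0.2·h(Busy)
h(Busy) = 0.3·1 + 0.3·0 + 0.1·h(Overloaded) + 0.3·h(Busy)
Solving: h(Overloaded) = 0.5745, h(Busy) = 0.5106.
Starting from Busy, the probability is 0.5106.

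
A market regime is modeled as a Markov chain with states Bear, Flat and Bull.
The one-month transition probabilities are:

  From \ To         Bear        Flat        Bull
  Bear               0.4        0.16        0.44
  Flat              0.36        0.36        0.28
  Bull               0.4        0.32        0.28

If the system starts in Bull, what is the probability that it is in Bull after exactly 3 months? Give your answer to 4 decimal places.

0.3420

Propagate the distribution vector 3 months from Bull.
After 0 months: (0.0000, 0.0000, 1.0000)
After 1 month: (0.4000, 0.3200, 0.2800)
After 2 months: (0.3872, 0.2688, 0.3440)
After 3 months: (0.3892, 0.2688, 0.3420)
P(in Bull after 3 months) = 0.3420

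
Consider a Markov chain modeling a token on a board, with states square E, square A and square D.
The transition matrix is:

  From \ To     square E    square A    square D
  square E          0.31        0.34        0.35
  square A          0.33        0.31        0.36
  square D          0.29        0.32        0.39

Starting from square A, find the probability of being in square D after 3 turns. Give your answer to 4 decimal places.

0.3679

Propagate the distribution vector 3 turns from square A.
After 0 turns: (0.0000, 1.0000, 0.0000)
After 1 turn: (0.3300, 0.3100, 0.3600)
After 2 turns: (0.3090, 0.3235, 0.3675)
After 3 turns: (0.3091, 0.3229, 0.3679)
P(in square D after 3 turns) = 0.3679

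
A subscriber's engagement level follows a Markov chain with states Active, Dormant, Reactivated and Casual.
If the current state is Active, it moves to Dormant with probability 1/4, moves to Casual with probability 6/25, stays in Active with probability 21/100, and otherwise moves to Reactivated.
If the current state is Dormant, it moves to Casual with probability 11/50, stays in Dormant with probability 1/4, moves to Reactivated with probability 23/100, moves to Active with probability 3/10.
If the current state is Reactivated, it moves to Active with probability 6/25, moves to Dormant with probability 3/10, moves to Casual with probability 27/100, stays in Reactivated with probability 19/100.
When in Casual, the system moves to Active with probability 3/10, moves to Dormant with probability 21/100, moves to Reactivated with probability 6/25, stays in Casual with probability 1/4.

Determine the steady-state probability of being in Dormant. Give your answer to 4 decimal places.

Let the stationary distribution be π with π = πP and π_1 + π_2 + π_3 + π_4 = 1.
π_1 = 0.21·π_1 + 0.3·π_2 + 0.24·π_3 + 0.3·π_4
π_2 = 0.25·π_1 + 0.25·π_2 + 0.3·π_3 + 0.21·π_4
π_3 = 0.3·π_1 + 0.23·π_2 + 0.19·π_3 + 0.24·π_4
Solving with the normalization constraint gives π = (0.2620, 0.2523, 0.2411, 0.2446).
So the stationary probability of Dormant is 0.2523.

0.2523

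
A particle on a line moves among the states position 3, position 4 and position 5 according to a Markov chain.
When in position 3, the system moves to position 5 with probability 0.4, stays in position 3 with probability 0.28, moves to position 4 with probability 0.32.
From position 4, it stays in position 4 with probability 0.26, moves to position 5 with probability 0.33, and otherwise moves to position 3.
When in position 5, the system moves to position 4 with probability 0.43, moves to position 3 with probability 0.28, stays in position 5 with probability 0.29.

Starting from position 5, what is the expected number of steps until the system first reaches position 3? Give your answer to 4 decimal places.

Let t(s) be the expected number of steps to first reach position 3 from state s, with t(position 3) = 0. Conditioning on the first step:
t(position 4) = 1 + 0.26·t(position 4) + 0.33·t(position 5)
t(position 5) = 1 + 0.43·t(position 4) + 0.29·t(position 5)
Solving: t(position 4) = 2.7119, t(position 5) = 3.0508.
Expected steps from position 5 to position 3: 3.0508.

3.0508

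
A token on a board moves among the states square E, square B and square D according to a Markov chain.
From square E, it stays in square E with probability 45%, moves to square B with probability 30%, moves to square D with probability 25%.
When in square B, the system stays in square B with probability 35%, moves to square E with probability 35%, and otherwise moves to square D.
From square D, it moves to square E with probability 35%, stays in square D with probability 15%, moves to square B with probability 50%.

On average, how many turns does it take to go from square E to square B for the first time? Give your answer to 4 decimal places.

2.8947

Let t(s) be the expected number of turns to first reach square B from state s, with t(square B) = 0. Conditioning on the first turn:
t(square E) = 1 + 0.45·t(square E) + 0.25·t(square D)
t(square D) = 1 + 0.35·t(square E) + 0.15·t(square D)
Solving: t(square E) = 2.8947, t(square D) = 2.3684.
Expected turns from square E to square B: 2.8947.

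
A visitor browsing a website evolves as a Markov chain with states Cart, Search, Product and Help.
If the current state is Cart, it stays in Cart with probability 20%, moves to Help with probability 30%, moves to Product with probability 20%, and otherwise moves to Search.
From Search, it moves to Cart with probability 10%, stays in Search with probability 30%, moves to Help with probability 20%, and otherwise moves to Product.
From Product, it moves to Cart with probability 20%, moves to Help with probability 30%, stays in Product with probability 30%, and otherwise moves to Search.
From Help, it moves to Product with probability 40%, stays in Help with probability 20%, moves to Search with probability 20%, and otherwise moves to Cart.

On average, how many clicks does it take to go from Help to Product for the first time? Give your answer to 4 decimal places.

2.7410

Let t(s) be the expected number of clicks to first reach Product from state s, with t(Product) = 0. Conditioning on the first click:
t(Cart) = 1 + 0.2·t(Cart) + 0.3·t(Search) + 0.3·t(Help)
t(Search) = 1 + 0.1·t(Cart) + 0.3·t(Search) + 0.2·t(Help)
t(Help) = 1 + 0.2·t(Cart) + 0.2·t(Search) + 0.2·t(Help)
Solving: t(Cart) = 3.2831, t(Search) = 2.6807, t(Help) = 2.7410.
Expected clicks from Help to Product: 2.7410.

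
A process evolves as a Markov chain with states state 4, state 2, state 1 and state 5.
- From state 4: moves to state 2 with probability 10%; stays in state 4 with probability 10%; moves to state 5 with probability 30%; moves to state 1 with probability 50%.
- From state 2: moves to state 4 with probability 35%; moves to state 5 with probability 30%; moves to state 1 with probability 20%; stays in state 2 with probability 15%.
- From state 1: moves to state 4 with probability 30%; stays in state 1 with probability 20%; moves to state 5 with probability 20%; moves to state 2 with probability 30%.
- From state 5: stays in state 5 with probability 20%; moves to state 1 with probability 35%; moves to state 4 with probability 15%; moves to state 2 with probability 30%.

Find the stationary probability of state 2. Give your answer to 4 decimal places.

0.2211

Let the stationary distribution be π with π = πP and π_1 + π_2 + π_3 + π_4 = 1.
π_1 = 0.1·π_1 + 0.35·π_2 + 0.3·π_3 + 0.15·π_4
π_2 = 0.1·π_1 + 0.15·π_2 + 0.3·π_3 + 0.3·π_4
π_3 = 0.5·π_1 + 0.2·π_2 + 0.2·π_3 + 0.35·π_4
Solving with the normalization constraint gives π = (0.2286, 0.2211, 0.3053, 0.2450).
So the stationary probability of state 2 is 0.2211.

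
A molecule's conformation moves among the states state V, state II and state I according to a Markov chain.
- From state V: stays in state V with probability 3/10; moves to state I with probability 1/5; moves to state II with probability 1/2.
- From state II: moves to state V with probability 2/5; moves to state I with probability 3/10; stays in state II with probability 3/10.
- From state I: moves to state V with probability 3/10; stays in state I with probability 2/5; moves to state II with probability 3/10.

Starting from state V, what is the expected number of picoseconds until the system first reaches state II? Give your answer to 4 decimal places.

Let t(s) be the expected number of picoseconds to first reach state II from state s, with t(state II) = 0. Conditioning on the first picosecond:
t(state V) = 1 + 0.3·t(state V) + 0.2·t(state I)
t(state I) = 1 + 0.3·t(state V) + 0.4·t(state I)
Solving: t(state V) = 2.2222, t(state I) = 2.7778.
Expected picoseconds from state V to state II: 2.2222.

2.2222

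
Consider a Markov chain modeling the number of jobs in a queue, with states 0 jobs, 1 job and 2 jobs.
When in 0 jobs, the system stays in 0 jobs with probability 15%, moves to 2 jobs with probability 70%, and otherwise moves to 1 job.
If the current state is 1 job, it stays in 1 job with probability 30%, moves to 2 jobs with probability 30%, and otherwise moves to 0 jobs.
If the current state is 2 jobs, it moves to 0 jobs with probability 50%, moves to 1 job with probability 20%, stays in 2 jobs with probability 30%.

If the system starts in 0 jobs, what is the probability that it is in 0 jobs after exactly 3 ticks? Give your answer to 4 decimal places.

0.3279

Propagate the distribution vector 3 ticks from 0 jobs.
After 0 ticks: (1.0000, 0.0000, 0.0000)
After 1 tick: (0.1500, 0.1500, 0.7000)
After 2 ticks: (0.4325, 0.2075, 0.3600)
After 3 ticks: (0.3279, 0.1991, 0.4730)
P(in 0 jobs after 3 ticks) = 0.3279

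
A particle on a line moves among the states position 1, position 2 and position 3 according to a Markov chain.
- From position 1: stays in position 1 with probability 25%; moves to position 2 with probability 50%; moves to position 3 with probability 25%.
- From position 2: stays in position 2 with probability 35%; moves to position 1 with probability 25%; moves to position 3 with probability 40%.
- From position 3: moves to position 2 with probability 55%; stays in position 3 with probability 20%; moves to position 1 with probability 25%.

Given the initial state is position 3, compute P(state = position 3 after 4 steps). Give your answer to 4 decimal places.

Propagate the distribution vector 4 steps from position 3.
After 0 steps: (0.0000, 0.0000, 1.0000)
After 1 step: (0.2500, 0.5500, 0.2000)
After 2 steps: (0.2500, 0.4275, 0.3225)
After 3 steps: (0.2500, 0.4520, 0.2980)
After 4 steps: (0.2500, 0.4471, 0.3029)
P(in position 3 after 4 steps) = 0.3029

0.3029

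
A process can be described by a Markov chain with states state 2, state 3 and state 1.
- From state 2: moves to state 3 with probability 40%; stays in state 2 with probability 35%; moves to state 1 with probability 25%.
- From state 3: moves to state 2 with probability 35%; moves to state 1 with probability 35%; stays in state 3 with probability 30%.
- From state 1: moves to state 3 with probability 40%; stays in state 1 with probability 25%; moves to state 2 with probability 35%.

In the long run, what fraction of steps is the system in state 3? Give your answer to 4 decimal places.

Let the stationary distribution be π with π = πP and π_1 + π_2 + π_3 = 1.
π_1 = 0.35·π_1 + 0.35·π_2 + 0.35·π_3
π_2 = 0.4·π_1 + 0.3·π_2 + 0.4·π_3
Solving with the normalization constraint gives π = (0.3500, 0.3636, 0.2864).
So the stationary probability of state 3 is 0.3636.

0.3636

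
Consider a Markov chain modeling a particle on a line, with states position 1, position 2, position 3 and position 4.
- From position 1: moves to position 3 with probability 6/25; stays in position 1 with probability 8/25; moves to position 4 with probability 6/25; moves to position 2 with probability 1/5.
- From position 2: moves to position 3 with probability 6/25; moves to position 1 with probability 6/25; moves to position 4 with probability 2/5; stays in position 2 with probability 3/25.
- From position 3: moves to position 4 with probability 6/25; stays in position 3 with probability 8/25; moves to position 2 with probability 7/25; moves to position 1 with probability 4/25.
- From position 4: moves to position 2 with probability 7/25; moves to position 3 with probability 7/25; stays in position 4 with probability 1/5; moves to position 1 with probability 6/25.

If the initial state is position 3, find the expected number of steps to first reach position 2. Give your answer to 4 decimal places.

3.8022

Let t(s) be the expected number of steps to first reach position 2 from state s, with t(position 2) = 0. Conditioning on the first step:
t(position 1) = 1 + 0.32·t(position 1) + 0.24·t(position 3) + 0.24·t(position 4)
t(position 3) = 1 + 0.16·t(position 1) + 0.32·t(position 3) + 0.24·t(position 4)
t(position 4) = 1 + 0.24·t(position 1) + 0.28·t(position 3) + 0.2·t(position 4)
Solving: t(position 1) = 4.1643, t(position 3) = 3.8022, t(position 4) = 3.8301.
Expected steps from position 3 to position 2: 3.8022.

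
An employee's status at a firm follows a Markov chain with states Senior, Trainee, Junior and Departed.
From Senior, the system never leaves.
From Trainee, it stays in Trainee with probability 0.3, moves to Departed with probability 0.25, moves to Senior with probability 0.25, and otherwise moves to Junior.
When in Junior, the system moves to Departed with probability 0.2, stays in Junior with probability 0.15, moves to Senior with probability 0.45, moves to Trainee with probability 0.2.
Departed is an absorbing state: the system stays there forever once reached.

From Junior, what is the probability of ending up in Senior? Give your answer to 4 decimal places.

0.6577

Let h(s) be the probability of absorption at Senior starting from transient state s. Then h(Senior) = 1 and h(Departed) = 0. By first-step analysis:
h(Trainee) = 0.25·1 + 0.3·h(Trainee) + 0.2·h(Junior) + 0.25·0
h(Junior) = 0.45·1 + 0.2·h(Trainee) + 0.15·h(Junior) + 0.2·0
Solving: h(Trainee) = 0.5450, h(Junior) = 0.6577.
Starting from Junior, the probability is 0.6577.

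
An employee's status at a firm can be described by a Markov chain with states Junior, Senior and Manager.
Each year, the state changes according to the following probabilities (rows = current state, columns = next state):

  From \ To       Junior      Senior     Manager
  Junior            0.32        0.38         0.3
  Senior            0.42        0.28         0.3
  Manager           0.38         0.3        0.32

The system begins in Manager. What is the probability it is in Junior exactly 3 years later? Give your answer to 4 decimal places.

0.3708

Propagate the distribution vector 3 years from Manager.
After 0 years: (0.0000, 0.0000, 1.0000)
After 1 year: (0.3800, 0.3000, 0.3200)
After 2 years: (0.3692, 0.3244, 0.3064)
After 3 years: (0.3708, 0.3230, 0.3061)
P(in Junior after 3 years) = 0.3708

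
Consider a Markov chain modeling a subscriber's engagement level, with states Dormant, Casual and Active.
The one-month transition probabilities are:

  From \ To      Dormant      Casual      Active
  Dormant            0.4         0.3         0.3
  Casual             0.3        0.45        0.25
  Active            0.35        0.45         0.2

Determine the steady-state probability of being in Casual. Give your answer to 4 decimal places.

0.3979

Let the stationary distribution be π with π = πP and π_1 + π_2 + π_3 = 1.
π_1 = 0.4·π_1 + 0.3·π_2 + 0.35·π_3
π_2 = 0.3·π_1 + 0.45·π_2 + 0.45·π_3
Solving with the normalization constraint gives π = (0.3475, 0.3979, 0.2546).
So the stationary probability of Casual is 0.3979.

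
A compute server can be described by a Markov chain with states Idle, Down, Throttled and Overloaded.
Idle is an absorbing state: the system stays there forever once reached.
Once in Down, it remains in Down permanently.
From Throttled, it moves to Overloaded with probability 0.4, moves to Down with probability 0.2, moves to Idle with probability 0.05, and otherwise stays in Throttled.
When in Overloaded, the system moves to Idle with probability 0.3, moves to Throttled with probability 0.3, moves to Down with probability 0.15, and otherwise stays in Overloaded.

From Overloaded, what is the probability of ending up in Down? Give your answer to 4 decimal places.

0.4286

Let h(s) be the probability of absorption at Down starting from transient state s. Then h(Down) = 1 and h(Idle) = 0. By first-step analysis:
h(Throttled) = 0.05·0 + 0.2·1 + 0.35·h(Throttled) + 0.4·h(Overloaded)
h(Overloaded) = 0.3·0 + 0.15·1 + 0.3·h(Throttled) + 0.25·h(Overloaded)
Solving: h(Throttled) = 0.5714, h(Overloaded) = 0.4286.
Starting from Overloaded, the probability is 0.4286.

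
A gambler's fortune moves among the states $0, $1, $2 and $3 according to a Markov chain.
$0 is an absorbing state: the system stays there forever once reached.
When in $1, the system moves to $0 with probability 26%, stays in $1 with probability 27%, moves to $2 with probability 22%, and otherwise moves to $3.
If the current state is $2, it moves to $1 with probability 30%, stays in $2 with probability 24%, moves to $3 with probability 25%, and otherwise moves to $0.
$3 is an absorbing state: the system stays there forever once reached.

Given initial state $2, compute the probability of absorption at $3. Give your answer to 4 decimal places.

0.5268

Let h(s) be the probability of absorption at $3 starting from transient state s. Then h($3) = 1 and h($0) = 0. By first-step analysis:
h($1) = 0.26·0 + 0.27·h($1) + 0.22·h($2) + 0.25·1
h($2) = 0.21·0 + 0.3·h($1) + 0.24·h($2) + 0.25·1
Solving: h($1) = 0.5012, h($2) = 0.5268.
Starting from $2, the probability is 0.5268.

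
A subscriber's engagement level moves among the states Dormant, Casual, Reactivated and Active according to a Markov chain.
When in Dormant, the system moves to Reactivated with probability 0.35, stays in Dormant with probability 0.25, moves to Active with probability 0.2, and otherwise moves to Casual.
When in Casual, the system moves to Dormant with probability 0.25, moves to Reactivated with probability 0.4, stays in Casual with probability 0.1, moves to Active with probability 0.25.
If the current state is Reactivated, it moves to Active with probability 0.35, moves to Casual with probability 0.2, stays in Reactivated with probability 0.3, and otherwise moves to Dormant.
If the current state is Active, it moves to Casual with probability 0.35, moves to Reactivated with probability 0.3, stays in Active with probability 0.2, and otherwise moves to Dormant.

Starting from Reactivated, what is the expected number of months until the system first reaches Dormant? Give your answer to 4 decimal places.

Let t(s) be the expected number of months to first reach Dormant from state s, with t(Dormant) = 0. Conditioning on the first month:
t(Casual) = 1 + 0.1·t(Casual) + 0.4·t(Reactivated) + 0.25·t(Active)
t(Reactivated) = 1 + 0.2·t(Casual) + 0.3·t(Reactivated) + 0.35·t(Active)
t(Active) = 1 + 0.35·t(Casual) + 0.3·t(Reactivated) + 0.2·t(Active)
Solving: t(Casual) = 5.2894, t(Reactivated) = 5.8116, t(Active) = 5.7435.
Expected months from Reactivated to Dormant: 5.8116.

5.8116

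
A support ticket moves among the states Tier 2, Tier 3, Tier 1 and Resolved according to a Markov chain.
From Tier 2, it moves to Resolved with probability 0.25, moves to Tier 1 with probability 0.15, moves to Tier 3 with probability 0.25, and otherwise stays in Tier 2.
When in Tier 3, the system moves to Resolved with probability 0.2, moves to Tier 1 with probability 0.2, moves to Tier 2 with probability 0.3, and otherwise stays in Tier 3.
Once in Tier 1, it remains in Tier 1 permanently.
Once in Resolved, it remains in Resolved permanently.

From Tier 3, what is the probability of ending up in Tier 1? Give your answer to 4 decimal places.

0.4605

Let h(s) be the probability of absorption at Tier 1 starting from transient state s. Then h(Tier 1) = 1 and h(Resolved) = 0. By first-step analysis:
h(Tier 2) = 0.35·h(Tier 2) + 0.25·h(Tier 3) + 0.15·1 + 0.25·0
h(Tier 3) = 0.3·h(Tier 2) + 0.3·h(Tier 3) + 0.2·1 + 0.2·0
Solving: h(Tier 2) = 0.4079, h(Tier 3) = 0.4605.
Starting from Tier 3, the probability is 0.4605.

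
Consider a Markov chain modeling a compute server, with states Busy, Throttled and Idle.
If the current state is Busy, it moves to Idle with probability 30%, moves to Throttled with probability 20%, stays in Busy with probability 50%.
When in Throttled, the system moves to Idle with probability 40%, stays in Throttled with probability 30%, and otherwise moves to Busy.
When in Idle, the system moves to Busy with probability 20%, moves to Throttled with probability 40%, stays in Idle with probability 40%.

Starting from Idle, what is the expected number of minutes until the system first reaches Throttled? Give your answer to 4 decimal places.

Let t(s) be the expected number of minutes to first reach Throttled from state s, with t(Throttled) = 0. Conditioning on the first minute:
t(Busy) = 1 + 0.5·t(Busy) + 0.3·t(Idle)
t(Idle) = 1 + 0.2·t(Busy) + 0.4·t(Idle)
Solving: t(Busy) = 3.7500, t(Idle) = 2.9167.
Expected minutes from Idle to Throttled: 2.9167.

2.9167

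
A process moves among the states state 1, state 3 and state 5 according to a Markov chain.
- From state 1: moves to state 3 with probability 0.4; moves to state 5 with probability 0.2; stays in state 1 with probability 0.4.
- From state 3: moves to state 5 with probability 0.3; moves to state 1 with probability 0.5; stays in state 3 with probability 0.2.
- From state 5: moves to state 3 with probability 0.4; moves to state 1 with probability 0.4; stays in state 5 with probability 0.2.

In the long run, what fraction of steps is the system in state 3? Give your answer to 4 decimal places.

Let the stationary distribution be π with π = πP and π_1 + π_2 + π_3 = 1.
π_1 = 0.4·π_1 + 0.5·π_2 + 0.4·π_3
π_2 = 0.4·π_1 + 0.2·π_2 + 0.4·π_3
Solving with the normalization constraint gives π = (0.4333, 0.3333, 0.2333).
So the stationary probability of state 3 is 0.3333.

0.3333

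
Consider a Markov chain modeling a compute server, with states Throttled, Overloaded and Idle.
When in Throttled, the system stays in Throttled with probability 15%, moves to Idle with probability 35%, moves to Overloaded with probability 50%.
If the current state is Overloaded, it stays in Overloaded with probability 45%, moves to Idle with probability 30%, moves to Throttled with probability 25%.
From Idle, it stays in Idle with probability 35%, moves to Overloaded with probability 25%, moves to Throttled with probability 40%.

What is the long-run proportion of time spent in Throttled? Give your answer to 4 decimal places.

0.2723

Let the stationary distribution be π with π = πP and π_1 + π_2 + π_3 = 1.
π_1 = 0.15·π_1 + 0.25·π_2 + 0.4·π_3
π_2 = 0.5·π_1 + 0.45·π_2 + 0.25·π_3
Solving with the normalization constraint gives π = (0.2723, 0.3976, 0.3301).
So the stationary probability of Throttled is 0.2723.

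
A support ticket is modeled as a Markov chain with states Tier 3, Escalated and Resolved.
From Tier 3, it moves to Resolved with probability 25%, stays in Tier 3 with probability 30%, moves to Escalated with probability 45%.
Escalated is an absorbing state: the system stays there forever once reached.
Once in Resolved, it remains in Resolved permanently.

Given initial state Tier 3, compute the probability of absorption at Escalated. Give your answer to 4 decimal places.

0.6429

Let h(s) be the probability of absorption at Escalated starting from transient state s. Then h(Escalated) = 1 and h(Resolved) = 0. By first-step analysis:
h(Tier 3) = 0.3·h(Tier 3) + 0.45·1 + 0.25·0
Solving: h(Tier 3) = 0.6429.
Starting from Tier 3, the probability is 0.6429.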